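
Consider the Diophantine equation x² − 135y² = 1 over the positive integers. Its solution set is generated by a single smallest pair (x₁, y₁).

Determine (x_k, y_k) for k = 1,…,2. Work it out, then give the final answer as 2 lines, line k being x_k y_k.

244 21
119071 10248

√135 → a₀=11, period (1,1,1,1,1,1,1,22); ℓ=8 even so k=7
a_0=11:  p_0=11·1+0=11,  q_0=11·0+1=1
a_1=1:  p_1=1·11+1=12,  q_1=1·1+0=1
a_2=1:  p_2=1·12+11=23,  q_2=1·1+1=2
…
a_6=1:  p_6=1·93+58=151,  q_6=1·8+5=13
a_7=1:  p_7=1·151+93=244,  q_7=1·13+8=21
→ (244, 21).  Check: 244²=59536, 135·21²=59535, difference 1.
(244+21√135)^2 = 119071 + 10248√135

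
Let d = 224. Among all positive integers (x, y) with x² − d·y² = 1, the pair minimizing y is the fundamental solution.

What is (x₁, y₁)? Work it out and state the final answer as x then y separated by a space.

√224 → a₀=14, period (1,28); ℓ=2 even so k=1
i=0: a=14 ⇒ p=14, q=1
i=1: a=1 ⇒ p=15, q=1
fundamental: x₁=15, y₁=1  (since 225 − 224·1 = 1)

15 1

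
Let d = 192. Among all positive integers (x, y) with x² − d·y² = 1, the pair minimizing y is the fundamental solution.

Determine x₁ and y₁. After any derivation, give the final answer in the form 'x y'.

[13; 1,5,1,26] for √192; ℓ=4 ⇒ convergent index 3
i=0: a=13 ⇒ p=13, q=1
i=1: a=1 ⇒ p=14, q=1
i=2: a=5 ⇒ p=83, q=6
i=3: a=1 ⇒ p=97, q=7
fundamental: x₁=97, y₁=7  (since 9409 − 192·49 = 1)

97 7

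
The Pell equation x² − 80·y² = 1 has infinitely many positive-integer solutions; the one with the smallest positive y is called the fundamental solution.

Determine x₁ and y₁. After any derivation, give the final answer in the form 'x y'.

9 1

d=80: √d = [8; 1,16] (ℓ=2, even), read p_1/q_1
a_0=8:  p_0=8·1+0=8,  q_0=8·0+1=1
a_1=1:  p_1=1·8+1=9,  q_1=1·1+0=1
→ (9, 1).  Check: 9²=81, 80·1²=80, difference 1.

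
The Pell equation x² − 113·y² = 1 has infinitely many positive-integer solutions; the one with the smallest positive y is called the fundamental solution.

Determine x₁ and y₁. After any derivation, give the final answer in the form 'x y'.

√113 → a₀=10, period (1,1,1,2,2,1,1,1,20); ℓ=9 odd so k=17
step 0: (10, 1)  from 10·(1,0) + (0,1)
…
step 2: (21, 2)  from 1·(11,1) + (10,1)
step 3: (32, 3)  from 1·(21,2) + (11,1)
step 4: (85, 8)  from 2·(32,3) + (21,2)
…
step 8: (776, 73)  from 1·(489,46) + (287,27)
…
step 11: (32794, 3085)  from 1·(16785,1579) + (16009,1506)
…
step 14: (313483, 29490)  from 2·(131952,12413) + (49579,4664)
step 15: (445435, 41903)  from 1·(313483,29490) + (131952,12413)
step 16: (758918, 71393)  from 1·(445435,41903) + (313483,29490)
step 17: (1204353, 113296)  from 1·(758918,71393) + (445435,41903)
→ (1204353, 113296).  Check: 1204353²=1450466148609, 113·113296²=1450466148608, difference 1.

1204353 113296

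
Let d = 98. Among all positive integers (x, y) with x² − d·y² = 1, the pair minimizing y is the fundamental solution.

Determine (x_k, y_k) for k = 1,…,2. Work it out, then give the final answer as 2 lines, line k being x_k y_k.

99 10
19601 1980

√98 → a₀=9, period (1,8,1,18); ℓ=4 even so k=3
step 0: (9, 1)  from 9·(1,0) + (0,1)
step 1: (10, 1)  from 1·(9,1) + (1,0)
step 2: (89, 9)  from 8·(10,1) + (9,1)
step 3: (99, 10)  from 1·(89,9) + (10,1)
→ (99, 10).  Check: 99²=9801, 98·10²=9800, difference 1.
k=2:  x_2 = 99·99+98·10·10 = 19601,  y_2 = 99·10+10·99 = 1980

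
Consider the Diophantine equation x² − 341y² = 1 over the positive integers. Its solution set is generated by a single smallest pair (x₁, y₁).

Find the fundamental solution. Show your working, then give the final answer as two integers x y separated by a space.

√341 = [18; 2,6,1,8,2,…,6,2,36, …], period ℓ=14 (even) → k=13
k=0  a_k=18  p_k/q_k = 18/1
…
k=2  a_k=6  p_k/q_k = 240/13
…
k=4  a_k=8  p_k/q_k = 2456/133
k=5  a_k=2  p_k/q_k = 5189/281
k=6  a_k=1  p_k/q_k = 7645/414
…
k=8  a_k=1  p_k/q_k = 28124/1523
k=9  a_k=2  p_k/q_k = 76727/4155
…
k=12  a_k=6  p_k/q_k = 4953942/268271
k=13  a_k=2  p_k/q_k = 10626551/575460
→ (10626551, 575460).  Check: 10626551²=112923586155601, 341·575460²=112923586155600, difference 1.

10626551 575460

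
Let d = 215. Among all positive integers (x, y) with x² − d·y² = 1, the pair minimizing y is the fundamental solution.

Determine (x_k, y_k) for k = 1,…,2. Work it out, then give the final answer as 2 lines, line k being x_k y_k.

44 3
3871 264

√215 = [14; 1,1,1,28, …], period ℓ=4 (even) → k=3
k=0  a_k=14  p_k/q_k = 14/1
k=1  a_k=1  p_k/q_k = 15/1
k=2  a_k=1  p_k/q_k = 29/2
k=3  a_k=1  p_k/q_k = 44/3
fundamental: x₁=44, y₁=3  (since 1936 − 215·9 = 1)
n=2: (44,3)∘(44,3) = (44·44+215·3·3, 44·3+3·44) = (3871,264)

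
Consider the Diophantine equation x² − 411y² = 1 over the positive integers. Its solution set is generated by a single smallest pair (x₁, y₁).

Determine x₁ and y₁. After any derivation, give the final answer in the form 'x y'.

√411 → a₀=20, period (3,1,1,1,19,1,1,1,3,40); ℓ=10 even so k=9
i=0: a=20 ⇒ p=20, q=1
i=1: a=3 ⇒ p=61, q=3
i=2: a=1 ⇒ p=81, q=4
i=3: a=1 ⇒ p=142, q=7
i=4: a=1 ⇒ p=223, q=11
i=5: a=19 ⇒ p=4379, q=216
…
i=8: a=1 ⇒ p=13583, q=670
i=9: a=3 ⇒ p=49730, q=2453
→ (49730, 2453).  Check: 49730²=2473072900, 411·2453²=2473072899, difference 1.

49730 2453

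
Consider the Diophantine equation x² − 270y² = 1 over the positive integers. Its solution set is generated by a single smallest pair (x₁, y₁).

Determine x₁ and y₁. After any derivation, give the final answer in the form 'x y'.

√270 → a₀=16, period (2,3,6,3,2,32); ℓ=6 even so k=5
a_0=16:  p_0=16·1+0=16,  q_0=16·0+1=1
a_1=2:  p_1=2·16+1=33,  q_1=2·1+0=2
a_2=3:  p_2=3·33+16=115,  q_2=3·2+1=7
…
a_4=3:  p_4=3·723+115=2284,  q_4=3·44+7=139
a_5=2:  p_5=2·2284+723=5291,  q_5=2·139+44=322
fundamental: x₁=5291, y₁=322  (since 27994681 − 270·103684 = 1)

5291 322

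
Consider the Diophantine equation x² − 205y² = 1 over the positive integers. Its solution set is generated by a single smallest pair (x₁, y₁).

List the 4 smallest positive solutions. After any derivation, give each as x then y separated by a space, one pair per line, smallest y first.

√205 = [14; 3,6,1,4,1,6,3,28, …], period ℓ=8 (even) → k=7
i=0: a=14 ⇒ p=14, q=1
i=1: a=3 ⇒ p=43, q=3
i=2: a=6 ⇒ p=272, q=19
i=3: a=1 ⇒ p=315, q=22
i=4: a=4 ⇒ p=1532, q=107
i=5: a=1 ⇒ p=1847, q=129
i=6: a=6 ⇒ p=12614, q=881
i=7: a=3 ⇒ p=39689, q=2772
fundamental: x₁=39689, y₁=2772  (since 1575216721 − 205·7683984 = 1)
n=2: (39689,2772)∘(39689,2772) = (39689·39689+205·2772·2772, 39689·2772+2772·39689) = (3150433441,220035816)
n=3: (3150433441,220035816)∘(39689,2772) = (39689·3150433441+205·2772·220035816, 39689·220035816+2772·3150433441) = (250075105640009,17466002999676)
n=4: (250075105640009,17466002999676)∘(39689,2772) = (39689·250075105640009+205·2772·17466002999676, 39689·17466002999676+2772·250075105640009) = (19850461732342200961,1386416385888245712)

39689 2772
3150433441 220035816
250075105640009 17466002999676
19850461732342200961 1386416385888245712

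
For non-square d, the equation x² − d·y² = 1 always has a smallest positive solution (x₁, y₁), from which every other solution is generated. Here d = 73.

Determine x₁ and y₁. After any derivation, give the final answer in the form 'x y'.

2281249 267000

√73 → a₀=8, period (1,1,5,5,1,1,16); ℓ=7 odd so k=13
k=0  a_k=8  p_k/q_k = 8/1
k=1  a_k=1  p_k/q_k = 9/1
k=2  a_k=1  p_k/q_k = 17/2
k=3  a_k=5  p_k/q_k = 94/11
…
k=10  a_k=5  p_k/q_k = 200767/23498
k=11  a_k=5  p_k/q_k = 1040241/121751
k=12  a_k=1  p_k/q_k = 1241008/145249
k=13  a_k=1  p_k/q_k = 2281249/267000
fundamental: x₁=2281249, y₁=267000  (since 5204097000001 − 73·71289000000 = 1)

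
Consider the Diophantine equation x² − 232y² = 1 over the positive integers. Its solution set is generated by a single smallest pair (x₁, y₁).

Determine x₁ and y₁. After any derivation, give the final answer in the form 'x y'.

√232 = [15; 4,3,7,3,4,30, …], period ℓ=6 (even) → k=5
a_0=15:  p_0=15·1+0=15,  q_0=15·0+1=1
a_1=4:  p_1=4·15+1=61,  q_1=4·1+0=4
a_2=3:  p_2=3·61+15=198,  q_2=3·4+1=13
a_3=7:  p_3=7·198+61=1447,  q_3=7·13+4=95
a_4=3:  p_4=3·1447+198=4539,  q_4=3·95+13=298
a_5=4:  p_5=4·4539+1447=19603,  q_5=4·298+95=1287
(x₁, y₁) = (19603, 1287);  19603² − 232·1287² = 1 ✓

19603 1287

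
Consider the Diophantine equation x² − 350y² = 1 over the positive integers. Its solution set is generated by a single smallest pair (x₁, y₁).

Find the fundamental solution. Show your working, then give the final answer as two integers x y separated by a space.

√350 → a₀=18, period (1,2,2,2,1,36); ℓ=6 even so k=5
a_0=18:  p_0=18·1+0=18,  q_0=18·0+1=1
a_1=1:  p_1=1·18+1=19,  q_1=1·1+0=1
a_2=2:  p_2=2·19+18=56,  q_2=2·1+1=3
a_3=2:  p_3=2·56+19=131,  q_3=2·3+1=7
a_4=2:  p_4=2·131+56=318,  q_4=2·7+3=17
a_5=1:  p_5=1·318+131=449,  q_5=1·17+7=24
→ (449, 24).  Check: 449²=201601, 350·24²=201600, difference 1.

449 24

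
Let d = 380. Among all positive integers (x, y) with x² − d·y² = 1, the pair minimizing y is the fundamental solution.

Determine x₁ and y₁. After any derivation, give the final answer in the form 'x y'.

39 2

√380 → a₀=19, period (2,38); ℓ=2 even so k=1
k=0  a_k=19  p_k/q_k = 19/1
k=1  a_k=2  p_k/q_k = 39/2
→ (39, 2).  Check: 39²=1521, 380·2²=1520, difference 1.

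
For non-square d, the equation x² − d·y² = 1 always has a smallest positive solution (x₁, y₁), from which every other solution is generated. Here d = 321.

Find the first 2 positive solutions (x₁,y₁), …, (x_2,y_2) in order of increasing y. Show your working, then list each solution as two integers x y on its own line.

[17; 1,10,1,34] for √321; ℓ=4 ⇒ convergent index 3
k=0  a_k=17  p_k/q_k = 17/1
…
k=2  a_k=10  p_k/q_k = 197/11
k=3  a_k=1  p_k/q_k = 215/12
(x₁, y₁) = (215, 12);  215² − 321·12² = 1 ✓
k=2:  x_2 = 215·215+321·12·12 = 92449,  y_2 = 215·12+12·215 = 5160

215 12
92449 5160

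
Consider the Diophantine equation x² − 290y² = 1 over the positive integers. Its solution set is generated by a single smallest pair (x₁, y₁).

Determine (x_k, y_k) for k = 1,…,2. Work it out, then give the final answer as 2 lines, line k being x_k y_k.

√290 → a₀=17, period (34); ℓ=1 odd so k=1
a_0=17:  p_0=17·1+0=17,  q_0=17·0+1=1
a_1=34:  p_1=34·17+1=579,  q_1=34·1+0=34
→ (579, 34).  Check: 579²=335241, 290·34²=335240, difference 1.
k=2:  x_2 = 579·579+290·34·34 = 670481,  y_2 = 579·34+34·579 = 39372

579 34
670481 39372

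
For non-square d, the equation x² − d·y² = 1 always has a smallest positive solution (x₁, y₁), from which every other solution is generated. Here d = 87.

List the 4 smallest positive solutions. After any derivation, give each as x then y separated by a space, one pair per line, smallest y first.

28 3
1567 168
87724 9405
4910977 526512

√87 → a₀=9, period (3,18); ℓ=2 even so k=1
k=0  a_k=9  p_k/q_k = 9/1
k=1  a_k=3  p_k/q_k = 28/3
→ (28, 3).  Check: 28²=784, 87·3²=783, difference 1.
(x_2, y_2) = (28·28 + 87·3·3, 28·3 + 3·28) = (1567, 168)
(x_3, y_3) = (28·1567 + 87·3·168, 28·168 + 3·1567) = (87724, 9405)
(x_4, y_4) = (28·87724 + 87·3·9405, 28·9405 + 3·87724) = (4910977, 526512)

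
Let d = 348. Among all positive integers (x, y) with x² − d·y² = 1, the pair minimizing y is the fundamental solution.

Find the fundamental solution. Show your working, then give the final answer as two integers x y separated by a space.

[18; 1,1,1,8,1,1,1,36] for √348; ℓ=8 ⇒ convergent index 7
step 0: (18, 1)  from 18·(1,0) + (0,1)
step 1: (19, 1)  from 1·(18,1) + (1,0)
step 2: (37, 2)  from 1·(19,1) + (18,1)
step 3: (56, 3)  from 1·(37,2) + (19,1)
…
step 5: (541, 29)  from 1·(485,26) + (56,3)
step 6: (1026, 55)  from 1·(541,29) + (485,26)
step 7: (1567, 84)  from 1·(1026,55) + (541,29)
(x₁, y₁) = (1567, 84);  1567² − 348·84² = 1 ✓

1567 84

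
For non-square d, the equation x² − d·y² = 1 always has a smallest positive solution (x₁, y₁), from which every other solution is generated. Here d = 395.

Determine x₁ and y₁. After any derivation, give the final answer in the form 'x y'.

√395 → a₀=19, period (1,6,1,38); ℓ=4 even so k=3
i=0: a=19 ⇒ p=19, q=1
…
i=2: a=6 ⇒ p=139, q=7
i=3: a=1 ⇒ p=159, q=8
fundamental: x₁=159, y₁=8  (since 25281 − 395·64 = 1)

159 8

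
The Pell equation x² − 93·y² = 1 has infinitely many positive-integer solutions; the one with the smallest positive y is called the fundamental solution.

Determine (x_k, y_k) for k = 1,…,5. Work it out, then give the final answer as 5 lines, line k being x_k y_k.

[9; 1,1,1,4,6,4,1,1,1,18] for √93; ℓ=10 ⇒ convergent index 9
i=0: a=9 ⇒ p=9, q=1
i=1: a=1 ⇒ p=10, q=1
…
i=5: a=6 ⇒ p=839, q=87
i=6: a=4 ⇒ p=3491, q=362
…
i=8: a=1 ⇒ p=7821, q=811
i=9: a=1 ⇒ p=12151, q=1260
→ (12151, 1260).  Check: 12151²=147646801, 93·1260²=147646800, difference 1.
(x_2, y_2) = (12151·12151 + 93·1260·1260, 12151·1260 + 1260·12151) = (295293601, 30620520)
(x_3, y_3) = (12151·295293601 + 93·1260·30620520, 12151·30620520 + 1260·295293601) = (7176225079351, 744139875780)
(x_4, y_4) = (12151·7176225079351 + 93·1260·744139875780, 12151·744139875780 + 1260·7176225079351) = (174396621583094401, 18084087230585040)
(x_5, y_5) = (12151·174396621583094401 + 93·1260·18084087230585040, 12151·18084087230585040 + 1260·174396621583094401) = (4238186690536135053751, 439479487133537766300)

12151 1260
295293601 30620520
7176225079351 744139875780
174396621583094401 18084087230585040
4238186690536135053751 439479487133537766300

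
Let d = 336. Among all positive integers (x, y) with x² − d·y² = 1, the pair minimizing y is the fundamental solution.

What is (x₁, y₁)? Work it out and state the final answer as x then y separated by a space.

55 3

[18; 3,36] for √336; ℓ=2 ⇒ convergent index 1
k=0  a_k=18  p_k/q_k = 18/1
k=1  a_k=3  p_k/q_k = 55/3
fundamental: x₁=55, y₁=3  (since 3025 − 336·9 = 1)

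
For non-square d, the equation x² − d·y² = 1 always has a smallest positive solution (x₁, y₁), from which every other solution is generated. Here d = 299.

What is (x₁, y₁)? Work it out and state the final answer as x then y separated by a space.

√299 → a₀=17, period (3,2,3,34); ℓ=4 even so k=3
k=0  a_k=17  p_k/q_k = 17/1
k=1  a_k=3  p_k/q_k = 52/3
k=2  a_k=2  p_k/q_k = 121/7
k=3  a_k=3  p_k/q_k = 415/24
→ (415, 24).  Check: 415²=172225, 299·24²=172224, difference 1.

415 24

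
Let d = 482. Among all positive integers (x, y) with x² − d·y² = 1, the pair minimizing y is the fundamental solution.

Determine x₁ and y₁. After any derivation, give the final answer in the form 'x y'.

√482 → a₀=21, period (1,20,1,42); ℓ=4 even so k=3
a_0=21:  p_0=21·1+0=21,  q_0=21·0+1=1
a_1=1:  p_1=1·21+1=22,  q_1=1·1+0=1
a_2=20:  p_2=20·22+21=461,  q_2=20·1+1=21
a_3=1:  p_3=1·461+22=483,  q_3=1·21+1=22
(x₁, y₁) = (483, 22);  483² − 482·22² = 1 ✓

483 22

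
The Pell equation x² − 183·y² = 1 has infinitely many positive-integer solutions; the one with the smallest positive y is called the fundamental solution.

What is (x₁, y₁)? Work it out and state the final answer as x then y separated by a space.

√183 → a₀=13, period (1,1,8,1,1,26); ℓ=6 even so k=5
i=0: a=13 ⇒ p=13, q=1
i=1: a=1 ⇒ p=14, q=1
i=2: a=1 ⇒ p=27, q=2
i=3: a=8 ⇒ p=230, q=17
i=4: a=1 ⇒ p=257, q=19
i=5: a=1 ⇒ p=487, q=36
→ (487, 36).  Check: 487²=237169, 183·36²=237168, difference 1.

487 36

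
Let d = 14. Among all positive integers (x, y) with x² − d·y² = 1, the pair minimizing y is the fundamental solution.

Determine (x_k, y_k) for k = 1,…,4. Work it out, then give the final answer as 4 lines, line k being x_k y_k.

d=14: √d = [3; 1,2,1,6] (ℓ=4, even), read p_3/q_3
i=0: a=3 ⇒ p=3, q=1
i=1: a=1 ⇒ p=4, q=1
i=2: a=2 ⇒ p=11, q=3
i=3: a=1 ⇒ p=15, q=4
→ (15, 4).  Check: 15²=225, 14·4²=224, difference 1.
n=2: (15,4)∘(15,4) = (15·15+14·4·4, 15·4+4·15) = (449,120)
n=3: (449,120)∘(15,4) = (15·449+14·4·120, 15·120+4·449) = (13455,3596)
n=4: (13455,3596)∘(15,4) = (15·13455+14·4·3596, 15·3596+4·13455) = (403201,107760)

15 4
449 120
13455 3596
403201 107760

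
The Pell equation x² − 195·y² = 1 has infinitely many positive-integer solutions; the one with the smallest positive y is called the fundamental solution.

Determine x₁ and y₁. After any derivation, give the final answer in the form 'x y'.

d=195: √d = [13; 1,26] (ℓ=2, even), read p_1/q_1
i=0: a=13 ⇒ p=13, q=1
i=1: a=1 ⇒ p=14, q=1
fundamental: x₁=14, y₁=1  (since 196 − 195·1 = 1)

14 1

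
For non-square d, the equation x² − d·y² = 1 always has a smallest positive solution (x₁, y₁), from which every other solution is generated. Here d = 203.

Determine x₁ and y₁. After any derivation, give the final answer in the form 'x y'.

d=203: √d = [14; 4,28] (ℓ=2, even), read p_1/q_1
step 0: (14, 1)  from 14·(1,0) + (0,1)
step 1: (57, 4)  from 4·(14,1) + (1,0)
(x₁, y₁) = (57, 4);  57² − 203·4² = 1 ✓

57 4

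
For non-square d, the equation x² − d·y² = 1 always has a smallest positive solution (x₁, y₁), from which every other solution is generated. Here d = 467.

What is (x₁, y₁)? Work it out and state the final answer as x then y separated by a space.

1625626 75225

√467 = [21; 1,1,1,1,3,…,1,1,42, …], period ℓ=14 (even) → k=13
step 0: (21, 1)  from 21·(1,0) + (0,1)
…
step 2: (43, 2)  from 1·(22,1) + (21,1)
…
step 4: (108, 5)  from 1·(65,3) + (43,2)
…
step 12: (991929, 45901)  from 1·(633697,29324) + (358232,16577)
step 13: (1625626, 75225)  from 1·(991929,45901) + (633697,29324)
(x₁, y₁) = (1625626, 75225);  1625626² − 467·75225² = 1 ✓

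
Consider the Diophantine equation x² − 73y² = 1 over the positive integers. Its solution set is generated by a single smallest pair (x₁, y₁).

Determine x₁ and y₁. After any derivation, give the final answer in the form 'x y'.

√73 = [8; 1,1,5,5,1,1,16, …], period ℓ=7 (odd) → k=13
a_0=8:  p_0=8·1+0=8,  q_0=8·0+1=1
a_1=1:  p_1=1·8+1=9,  q_1=1·1+0=1
a_2=1:  p_2=1·9+8=17,  q_2=1·1+1=2
…
a_5=1:  p_5=1·487+94=581,  q_5=1·57+11=68
a_6=1:  p_6=1·581+487=1068,  q_6=1·68+57=125
a_7=16:  p_7=16·1068+581=17669,  q_7=16·125+68=2068
a_8=1:  p_8=1·17669+1068=18737,  q_8=1·2068+125=2193
a_9=1:  p_9=1·18737+17669=36406,  q_9=1·2193+2068=4261
a_10=5:  p_10=5·36406+18737=200767,  q_10=5·4261+2193=23498
…
a_12=1:  p_12=1·1040241+200767=1241008,  q_12=1·121751+23498=145249
a_13=1:  p_13=1·1241008+1040241=2281249,  q_13=1·145249+121751=267000
fundamental: x₁=2281249, y₁=267000  (since 5204097000001 − 73·71289000000 = 1)

2281249 267000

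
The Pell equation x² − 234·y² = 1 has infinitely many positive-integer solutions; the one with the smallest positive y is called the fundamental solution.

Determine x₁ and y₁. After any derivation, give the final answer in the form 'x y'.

[15; 3,2,1,2,1,2,3,30] for √234; ℓ=8 ⇒ convergent index 7
step 0: (15, 1)  from 15·(1,0) + (0,1)
…
step 6: (1545, 101)  from 2·(566,37) + (413,27)
step 7: (5201, 340)  from 3·(1545,101) + (566,37)
fundamental: x₁=5201, y₁=340  (since 27050401 − 234·115600 = 1)

5201 340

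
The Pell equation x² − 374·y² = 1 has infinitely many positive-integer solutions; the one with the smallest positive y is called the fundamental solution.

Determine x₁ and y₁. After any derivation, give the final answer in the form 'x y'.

[19; 2,1,18,1,2,38] for √374; ℓ=6 ⇒ convergent index 5
k=0  a_k=19  p_k/q_k = 19/1
k=1  a_k=2  p_k/q_k = 39/2
…
k=3  a_k=18  p_k/q_k = 1083/56
k=4  a_k=1  p_k/q_k = 1141/59
k=5  a_k=2  p_k/q_k = 3365/174
→ (3365, 174).  Check: 3365²=11323225, 374·174²=11323224, difference 1.

3365 174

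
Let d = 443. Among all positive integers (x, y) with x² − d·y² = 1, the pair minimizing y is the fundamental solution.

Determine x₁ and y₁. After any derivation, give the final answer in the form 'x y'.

√443 = [21; 21,42, …], period ℓ=2 (even) → k=1
i=0: a=21 ⇒ p=21, q=1
i=1: a=21 ⇒ p=442, q=21
→ (442, 21).  Check: 442²=195364, 443·21²=195363, difference 1.

442 21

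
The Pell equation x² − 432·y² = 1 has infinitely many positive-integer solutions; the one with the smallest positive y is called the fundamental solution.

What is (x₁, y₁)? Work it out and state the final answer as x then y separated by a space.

1351 65

[20; 1,3,1,1,1,3,1,40] for √432; ℓ=8 ⇒ convergent index 7
i=0: a=20 ⇒ p=20, q=1
i=1: a=1 ⇒ p=21, q=1
…
i=3: a=1 ⇒ p=104, q=5
…
i=6: a=3 ⇒ p=1060, q=51
i=7: a=1 ⇒ p=1351, q=65
fundamental: x₁=1351, y₁=65  (since 1825201 − 432·4225 = 1)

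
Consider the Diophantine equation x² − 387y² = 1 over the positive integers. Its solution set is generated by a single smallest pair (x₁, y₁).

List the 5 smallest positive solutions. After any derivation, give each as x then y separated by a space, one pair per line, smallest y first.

3482 177
24248647 1232628
168867574226 8584021215
1175993762661217 59779122508632
8189620394305140962 416301800566092033

√387 = [19; 1,2,19,2,1,38, …], period ℓ=6 (even) → k=5
step 0: (19, 1)  from 19·(1,0) + (0,1)
step 1: (20, 1)  from 1·(19,1) + (1,0)
step 2: (59, 3)  from 2·(20,1) + (19,1)
…
step 4: (2341, 119)  from 2·(1141,58) + (59,3)
step 5: (3482, 177)  from 1·(2341,119) + (1141,58)
(x₁, y₁) = (3482, 177);  3482² − 387·177² = 1 ✓
n=2: (3482,177)∘(3482,177) = (3482·3482+387·177·177, 3482·177+177·3482) = (24248647,1232628)
n=3: (24248647,1232628)∘(3482,177) = (3482·24248647+387·177·1232628, 3482·1232628+177·24248647) = (168867574226,8584021215)
n=4: (168867574226,8584021215)∘(3482,177) = (3482·168867574226+387·177·8584021215, 3482·8584021215+177·168867574226) = (1175993762661217,59779122508632)
n=5: (1175993762661217,59779122508632)∘(3482,177) = (3482·1175993762661217+387·177·59779122508632, 3482·59779122508632+177·1175993762661217) = (8189620394305140962,416301800566092033)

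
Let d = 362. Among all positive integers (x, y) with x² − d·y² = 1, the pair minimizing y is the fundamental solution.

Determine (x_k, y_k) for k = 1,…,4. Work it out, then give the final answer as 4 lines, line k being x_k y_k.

√362 = [19; 38, …], period ℓ=1 (odd) → k=1
step 0: (19, 1)  from 19·(1,0) + (0,1)
step 1: (723, 38)  from 38·(19,1) + (1,0)
→ (723, 38).  Check: 723²=522729, 362·38²=522728, difference 1.
n=2: (723,38)∘(723,38) = (723·723+362·38·38, 723·38+38·723) = (1045457,54948)
n=3: (1045457,54948)∘(723,38) = (723·1045457+362·38·54948, 723·54948+38·1045457) = (1511730099,79454770)
n=4: (1511730099,79454770)∘(723,38) = (723·1511730099+362·38·79454770, 723·79454770+38·1511730099) = (2185960677697,114891542472)

723 38
1045457 54948
1511730099 79454770
2185960677697 114891542472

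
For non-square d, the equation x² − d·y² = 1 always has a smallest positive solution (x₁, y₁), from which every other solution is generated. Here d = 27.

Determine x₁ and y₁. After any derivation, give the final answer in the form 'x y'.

26 5

√27 → a₀=5, period (5,10); ℓ=2 even so k=1
k=0  a_k=5  p_k/q_k = 5/1
k=1  a_k=5  p_k/q_k = 26/5
→ (26, 5).  Check: 26²=676, 27·5²=675, difference 1.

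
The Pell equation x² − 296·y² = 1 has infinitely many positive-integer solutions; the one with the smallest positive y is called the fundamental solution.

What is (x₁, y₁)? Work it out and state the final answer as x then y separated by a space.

[17; 4,1,7,1,4,34] for √296; ℓ=6 ⇒ convergent index 5
i=0: a=17 ⇒ p=17, q=1
…
i=4: a=1 ⇒ p=757, q=44
i=5: a=4 ⇒ p=3699, q=215
(x₁, y₁) = (3699, 215);  3699² − 296·215² = 1 ✓

3699 215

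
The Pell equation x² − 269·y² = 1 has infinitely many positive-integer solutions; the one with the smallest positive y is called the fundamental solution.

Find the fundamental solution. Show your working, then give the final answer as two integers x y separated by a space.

13449 820

d=269: √d = [16; 2,2,32] (ℓ=3, odd), read p_5/q_5
k=0  a_k=16  p_k/q_k = 16/1
…
k=3  a_k=32  p_k/q_k = 2657/162
k=4  a_k=2  p_k/q_k = 5396/329
k=5  a_k=2  p_k/q_k = 13449/820
fundamental: x₁=13449, y₁=820  (since 180875601 − 269·672400 = 1)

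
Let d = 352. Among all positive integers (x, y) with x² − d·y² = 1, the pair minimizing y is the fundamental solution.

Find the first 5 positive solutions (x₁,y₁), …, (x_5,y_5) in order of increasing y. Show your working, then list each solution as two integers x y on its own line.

77617 4137
12048797377 642203058
1870383011943601 99691749501435
290347036464004160257 15475549041463557732
45071731856582838801391537 2402331379802862171467853

d=352: √d = [18; 1,3,5,9,5,3,1,36] (ℓ=8, even), read p_7/q_7
step 0: (18, 1)  from 18·(1,0) + (0,1)
step 1: (19, 1)  from 1·(18,1) + (1,0)
step 2: (75, 4)  from 3·(19,1) + (18,1)
step 3: (394, 21)  from 5·(75,4) + (19,1)
step 4: (3621, 193)  from 9·(394,21) + (75,4)
step 5: (18499, 986)  from 5·(3621,193) + (394,21)
step 6: (59118, 3151)  from 3·(18499,986) + (3621,193)
step 7: (77617, 4137)  from 1·(59118,3151) + (18499,986)
→ (77617, 4137).  Check: 77617²=6024398689, 352·4137²=6024398688, difference 1.
(x_2, y_2) = (77617·77617 + 352·4137·4137, 77617·4137 + 4137·77617) = (12048797377, 642203058)
(x_3, y_3) = (77617·12048797377 + 352·4137·642203058, 77617·642203058 + 4137·12048797377) = (1870383011943601, 99691749501435)
(x_4, y_4) = (77617·1870383011943601 + 352·4137·99691749501435, 77617·99691749501435 + 4137·1870383011943601) = (290347036464004160257, 15475549041463557732)
(x_5, y_5) = (77617·290347036464004160257 + 352·4137·15475549041463557732, 77617·15475549041463557732 + 4137·290347036464004160257) = (45071731856582838801391537, 2402331379802862171467853)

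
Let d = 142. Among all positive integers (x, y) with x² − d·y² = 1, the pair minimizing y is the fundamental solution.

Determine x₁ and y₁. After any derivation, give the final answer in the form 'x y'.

√142 → a₀=11, period (1,10,1,22); ℓ=4 even so k=3
step 0: (11, 1)  from 11·(1,0) + (0,1)
…
step 2: (131, 11)  from 10·(12,1) + (11,1)
step 3: (143, 12)  from 1·(131,11) + (12,1)
(x₁, y₁) = (143, 12);  143² − 142·12² = 1 ✓

143 12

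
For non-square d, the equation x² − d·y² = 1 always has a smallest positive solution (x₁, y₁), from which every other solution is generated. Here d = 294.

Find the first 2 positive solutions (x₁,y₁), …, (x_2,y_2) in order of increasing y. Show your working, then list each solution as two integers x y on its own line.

√294 → a₀=17, period (6,1,4,1,6,34); ℓ=6 even so k=5
step 0: (17, 1)  from 17·(1,0) + (0,1)
…
step 2: (120, 7)  from 1·(103,6) + (17,1)
step 3: (583, 34)  from 4·(120,7) + (103,6)
step 4: (703, 41)  from 1·(583,34) + (120,7)
step 5: (4801, 280)  from 6·(703,41) + (583,34)
→ (4801, 280).  Check: 4801²=23049601, 294·280²=23049600, difference 1.
(x_2, y_2) = (4801·4801 + 294·280·280, 4801·280 + 280·4801) = (46099201, 2688560)

4801 280
46099201 2688560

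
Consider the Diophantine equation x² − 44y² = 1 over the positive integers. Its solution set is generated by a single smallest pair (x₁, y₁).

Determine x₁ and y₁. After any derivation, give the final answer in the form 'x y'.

199 30

√44 → a₀=6, period (1,1,1,2,1,1,1,12); ℓ=8 even so k=7
i=0: a=6 ⇒ p=6, q=1
i=1: a=1 ⇒ p=7, q=1
…
i=3: a=1 ⇒ p=20, q=3
…
i=5: a=1 ⇒ p=73, q=11
i=6: a=1 ⇒ p=126, q=19
i=7: a=1 ⇒ p=199, q=30
fundamental: x₁=199, y₁=30  (since 39601 − 44·900 = 1)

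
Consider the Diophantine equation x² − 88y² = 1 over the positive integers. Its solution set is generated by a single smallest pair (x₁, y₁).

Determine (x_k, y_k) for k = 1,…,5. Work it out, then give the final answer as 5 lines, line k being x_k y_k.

197 21
77617 8274
30580901 3259935
12048797377 1284406116
4747195585637 506052749769

√88 → a₀=9, period (2,1,1,1,2,18); ℓ=6 even so k=5
step 0: (9, 1)  from 9·(1,0) + (0,1)
step 1: (19, 2)  from 2·(9,1) + (1,0)
…
step 3: (47, 5)  from 1·(28,3) + (19,2)
step 4: (75, 8)  from 1·(47,5) + (28,3)
step 5: (197, 21)  from 2·(75,8) + (47,5)
→ (197, 21).  Check: 197²=38809, 88·21²=38808, difference 1.
(x_2, y_2) = (197·197 + 88·21·21, 197·21 + 21·197) = (77617, 8274)
(x_3, y_3) = (197·77617 + 88·21·8274, 197·8274 + 21·77617) = (30580901, 3259935)
(x_4, y_4) = (197·30580901 + 88·21·3259935, 197·3259935 + 21·30580901) = (12048797377, 1284406116)
(x_5, y_5) = (197·12048797377 + 88·21·1284406116, 197·1284406116 + 21·12048797377) = (4747195585637, 506052749769)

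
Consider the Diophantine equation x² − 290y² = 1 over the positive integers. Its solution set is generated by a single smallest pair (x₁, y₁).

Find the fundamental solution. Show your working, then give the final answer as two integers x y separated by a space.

√290 = [17; 34, …], period ℓ=1 (odd) → k=1
k=0  a_k=17  p_k/q_k = 17/1
k=1  a_k=34  p_k/q_k = 579/34
→ (579, 34).  Check: 579²=335241, 290·34²=335240, difference 1.

579 34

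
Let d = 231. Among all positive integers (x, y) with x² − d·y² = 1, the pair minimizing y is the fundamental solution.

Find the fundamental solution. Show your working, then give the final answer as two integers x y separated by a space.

76 5

√231 = [15; 5,30, …], period ℓ=2 (even) → k=1
a_0=15:  p_0=15·1+0=15,  q_0=15·0+1=1
a_1=5:  p_1=5·15+1=76,  q_1=5·1+0=5
fundamental: x₁=76, y₁=5  (since 5776 − 231·25 = 1)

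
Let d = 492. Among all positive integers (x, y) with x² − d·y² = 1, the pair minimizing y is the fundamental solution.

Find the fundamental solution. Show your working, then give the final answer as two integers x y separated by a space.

29767 1342

d=492: √d = [22; 5,1,1,10,1,1,5,44] (ℓ=8, even), read p_7/q_7
k=0  a_k=22  p_k/q_k = 22/1
k=1  a_k=5  p_k/q_k = 111/5
k=2  a_k=1  p_k/q_k = 133/6
…
k=5  a_k=1  p_k/q_k = 2817/127
k=6  a_k=1  p_k/q_k = 5390/243
k=7  a_k=5  p_k/q_k = 29767/1342
→ (29767, 1342).  Check: 29767²=886074289, 492·1342²=886074288, difference 1.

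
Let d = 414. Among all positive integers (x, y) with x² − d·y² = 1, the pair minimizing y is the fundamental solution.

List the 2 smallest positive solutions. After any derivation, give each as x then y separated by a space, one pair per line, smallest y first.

24335 1196
1184384449 58209320

√414 = [20; 2,1,7,2,7,1,2,40, …], period ℓ=8 (even) → k=7
k=0  a_k=20  p_k/q_k = 20/1
k=1  a_k=2  p_k/q_k = 41/2
…
k=3  a_k=7  p_k/q_k = 468/23
k=4  a_k=2  p_k/q_k = 997/49
…
k=6  a_k=1  p_k/q_k = 8444/415
k=7  a_k=2  p_k/q_k = 24335/1196
fundamental: x₁=24335, y₁=1196  (since 592192225 − 414·1430416 = 1)
k=2:  x_2 = 24335·24335+414·1196·1196 = 1184384449,  y_2 = 24335·1196+1196·24335 = 58209320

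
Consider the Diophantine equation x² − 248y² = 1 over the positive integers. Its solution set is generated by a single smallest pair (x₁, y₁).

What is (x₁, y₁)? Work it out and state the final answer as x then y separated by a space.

63 4

d=248: √d = [15; 1,2,1,30] (ℓ=4, even), read p_3/q_3
a_0=15:  p_0=15·1+0=15,  q_0=15·0+1=1
…
a_2=2:  p_2=2·16+15=47,  q_2=2·1+1=3
a_3=1:  p_3=1·47+16=63,  q_3=1·3+1=4
fundamental: x₁=63, y₁=4  (since 3969 − 248·16 = 1)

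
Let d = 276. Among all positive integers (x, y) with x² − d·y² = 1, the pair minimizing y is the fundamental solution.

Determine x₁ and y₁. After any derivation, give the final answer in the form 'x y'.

7775 468

√276 = [16; 1,1,1,1,2,2,2,1,1,1,1,32, …], period ℓ=12 (even) → k=11
k=0  a_k=16  p_k/q_k = 16/1
k=1  a_k=1  p_k/q_k = 17/1
k=2  a_k=1  p_k/q_k = 33/2
…
k=8  a_k=1  p_k/q_k = 1761/106
k=9  a_k=1  p_k/q_k = 3007/181
k=10  a_k=1  p_k/q_k = 4768/287
k=11  a_k=1  p_k/q_k = 7775/468
→ (7775, 468).  Check: 7775²=60450625, 276·468²=60450624, difference 1.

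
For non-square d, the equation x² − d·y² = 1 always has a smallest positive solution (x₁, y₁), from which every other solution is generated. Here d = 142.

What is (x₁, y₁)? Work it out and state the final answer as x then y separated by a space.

143 12

[11; 1,10,1,22] for √142; ℓ=4 ⇒ convergent index 3
k=0  a_k=11  p_k/q_k = 11/1
k=1  a_k=1  p_k/q_k = 12/1
k=2  a_k=10  p_k/q_k = 131/11
k=3  a_k=1  p_k/q_k = 143/12
fundamental: x₁=143, y₁=12  (since 20449 − 142·144 = 1)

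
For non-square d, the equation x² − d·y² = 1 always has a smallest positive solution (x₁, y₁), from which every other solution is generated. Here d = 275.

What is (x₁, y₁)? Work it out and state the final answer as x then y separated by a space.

199 12

√275 = [16; 1,1,2,1,1,32, …], period ℓ=6 (even) → k=5
a_0=16:  p_0=16·1+0=16,  q_0=16·0+1=1
a_1=1:  p_1=1·16+1=17,  q_1=1·1+0=1
…
a_4=1:  p_4=1·83+33=116,  q_4=1·5+2=7
a_5=1:  p_5=1·116+83=199,  q_5=1·7+5=12
(x₁, y₁) = (199, 12);  199² − 275·12² = 1 ✓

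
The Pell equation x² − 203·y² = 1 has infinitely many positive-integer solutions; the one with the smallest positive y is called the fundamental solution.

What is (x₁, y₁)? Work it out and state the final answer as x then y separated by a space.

57 4

[14; 4,28] for √203; ℓ=2 ⇒ convergent index 1
k=0  a_k=14  p_k/q_k = 14/1
k=1  a_k=4  p_k/q_k = 57/4
→ (57, 4).  Check: 57²=3249, 203·4²=3248, difference 1.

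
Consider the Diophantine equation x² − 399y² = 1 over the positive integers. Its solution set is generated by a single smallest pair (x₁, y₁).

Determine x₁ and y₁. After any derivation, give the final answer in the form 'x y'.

[19; 1,38] for √399; ℓ=2 ⇒ convergent index 1
k=0  a_k=19  p_k/q_k = 19/1
k=1  a_k=1  p_k/q_k = 20/1
fundamental: x₁=20, y₁=1  (since 400 − 399·1 = 1)

20 1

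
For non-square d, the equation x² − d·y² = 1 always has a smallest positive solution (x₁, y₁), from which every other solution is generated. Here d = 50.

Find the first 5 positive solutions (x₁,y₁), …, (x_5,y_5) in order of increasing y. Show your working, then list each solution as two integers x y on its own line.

d=50: √d = [7; 14] (ℓ=1, odd), read p_1/q_1
step 0: (7, 1)  from 7·(1,0) + (0,1)
step 1: (99, 14)  from 14·(7,1) + (1,0)
fundamental: x₁=99, y₁=14  (since 9801 − 50·196 = 1)
(x_2, y_2) = (99·99 + 50·14·14, 99·14 + 14·99) = (19601, 2772)
(x_3, y_3) = (99·19601 + 50·14·2772, 99·2772 + 14·19601) = (3880899, 548842)
(x_4, y_4) = (99·3880899 + 50·14·548842, 99·548842 + 14·3880899) = (768398401, 108667944)
(x_5, y_5) = (99·768398401 + 50·14·108667944, 99·108667944 + 14·768398401) = (152139002499, 21515704070)

99 14
19601 2772
3880899 548842
768398401 108667944
152139002499 21515704070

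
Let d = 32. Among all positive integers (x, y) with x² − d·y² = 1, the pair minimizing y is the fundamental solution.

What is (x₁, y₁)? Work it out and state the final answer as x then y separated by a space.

17 3

√32 = [5; 1,1,1,10, …], period ℓ=4 (even) → k=3
a_0=5:  p_0=5·1+0=5,  q_0=5·0+1=1
…
a_2=1:  p_2=1·6+5=11,  q_2=1·1+1=2
a_3=1:  p_3=1·11+6=17,  q_3=1·2+1=3
fundamental: x₁=17, y₁=3  (since 289 − 32·9 = 1)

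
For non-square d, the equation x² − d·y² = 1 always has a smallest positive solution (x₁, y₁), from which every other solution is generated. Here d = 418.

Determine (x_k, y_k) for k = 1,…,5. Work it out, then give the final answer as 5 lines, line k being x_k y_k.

33857 1656
2292592897 112134384
155240635393601 7593067676520
10511964382749705217 514156984535740896
711807156058272903670337 34815626043260091355224

[20; 2,4,20,4,2,40] for √418; ℓ=6 ⇒ convergent index 5
i=0: a=20 ⇒ p=20, q=1
i=1: a=2 ⇒ p=41, q=2
…
i=3: a=20 ⇒ p=3721, q=182
i=4: a=4 ⇒ p=15068, q=737
i=5: a=2 ⇒ p=33857, q=1656
→ (33857, 1656).  Check: 33857²=1146296449, 418·1656²=1146296448, difference 1.
(x_2, y_2) = (33857·33857 + 418·1656·1656, 33857·1656 + 1656·33857) = (2292592897, 112134384)
(x_3, y_3) = (33857·2292592897 + 418·1656·112134384, 33857·112134384 + 1656·2292592897) = (155240635393601, 7593067676520)
(x_4, y_4) = (33857·155240635393601 + 418·1656·7593067676520, 33857·7593067676520 + 1656·155240635393601) = (10511964382749705217, 514156984535740896)
(x_5, y_5) = (33857·10511964382749705217 + 418·1656·514156984535740896, 33857·514156984535740896 + 1656·10511964382749705217) = (711807156058272903670337, 34815626043260091355224)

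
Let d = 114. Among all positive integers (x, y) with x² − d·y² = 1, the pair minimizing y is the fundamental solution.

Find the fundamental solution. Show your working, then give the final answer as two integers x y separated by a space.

1025 96

√114 → a₀=10, period (1,2,10,2,1,20); ℓ=6 even so k=5
a_0=10:  p_0=10·1+0=10,  q_0=10·0+1=1
…
a_2=2:  p_2=2·11+10=32,  q_2=2·1+1=3
a_3=10:  p_3=10·32+11=331,  q_3=10·3+1=31
a_4=2:  p_4=2·331+32=694,  q_4=2·31+3=65
a_5=1:  p_5=1·694+331=1025,  q_5=1·65+31=96
(x₁, y₁) = (1025, 96);  1025² − 114·96² = 1 ✓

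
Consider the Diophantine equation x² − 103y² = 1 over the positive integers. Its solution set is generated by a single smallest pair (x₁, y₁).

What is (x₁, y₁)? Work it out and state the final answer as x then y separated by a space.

√103 = [10; 6,1,2,1,1,9,1,1,2,1,6,20, …], period ℓ=12 (even) → k=11
step 0: (10, 1)  from 10·(1,0) + (0,1)
step 1: (61, 6)  from 6·(10,1) + (1,0)
…
step 4: (274, 27)  from 1·(203,20) + (71,7)
step 5: (477, 47)  from 1·(274,27) + (203,20)
step 6: (4567, 450)  from 9·(477,47) + (274,27)
step 7: (5044, 497)  from 1·(4567,450) + (477,47)
…
step 9: (24266, 2391)  from 2·(9611,947) + (5044,497)
step 10: (33877, 3338)  from 1·(24266,2391) + (9611,947)
step 11: (227528, 22419)  from 6·(33877,3338) + (24266,2391)
→ (227528, 22419).  Check: 227528²=51768990784, 103·22419²=51768990783, difference 1.

227528 22419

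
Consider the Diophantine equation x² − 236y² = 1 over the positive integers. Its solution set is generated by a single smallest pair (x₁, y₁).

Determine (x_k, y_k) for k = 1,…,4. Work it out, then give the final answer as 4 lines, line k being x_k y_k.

√236 = [15; 2,1,3,5,1,6,1,5,3,1,2,30, …], period ℓ=12 (even) → k=11
a_0=15:  p_0=15·1+0=15,  q_0=15·0+1=1
…
a_2=1:  p_2=1·31+15=46,  q_2=1·2+1=3
a_3=3:  p_3=3·46+31=169,  q_3=3·3+2=11
a_4=5:  p_4=5·169+46=891,  q_4=5·11+3=58
a_5=1:  p_5=1·891+169=1060,  q_5=1·58+11=69
a_6=6:  p_6=6·1060+891=7251,  q_6=6·69+58=472
a_7=1:  p_7=1·7251+1060=8311,  q_7=1·472+69=541
a_8=5:  p_8=5·8311+7251=48806,  q_8=5·541+472=3177
a_9=3:  p_9=3·48806+8311=154729,  q_9=3·3177+541=10072
a_10=1:  p_10=1·154729+48806=203535,  q_10=1·10072+3177=13249
a_11=2:  p_11=2·203535+154729=561799,  q_11=2·13249+10072=36570
→ (561799, 36570).  Check: 561799²=315618116401, 236·36570²=315618116400, difference 1.
n=2: (561799,36570)∘(561799,36570) = (561799·561799+236·36570·36570, 561799·36570+36570·561799) = (631236232801,41089978860)
n=3: (631236232801,41089978860)∘(561799,36570) = (561799·631236232801+236·36570·41089978860, 561799·41089978860+36570·631236232801) = (709255768702176199,46168618067101710)
n=4: (709255768702176199,46168618067101710)∘(561799,36570) = (561799·709255768702176199+236·36570·46168618067101710, 561799·46168618067101710+36570·709255768702176199) = (796918363201596536611201,51874966922918257173720)

561799 36570
631236232801 41089978860
709255768702176199 46168618067101710
796918363201596536611201 51874966922918257173720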